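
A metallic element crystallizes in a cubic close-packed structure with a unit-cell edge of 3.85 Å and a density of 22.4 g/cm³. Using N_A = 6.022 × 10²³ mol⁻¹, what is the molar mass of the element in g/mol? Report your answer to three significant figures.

192 g/mol

An FCC cell has Z = 4 atoms; a = 3.850 × 10^-8 cm.
M = ρ·N_A·a³/Z = 22.4 × 6.022 × 10²³ × 5.707 × 10^-23 / 4 = 192 g/mol.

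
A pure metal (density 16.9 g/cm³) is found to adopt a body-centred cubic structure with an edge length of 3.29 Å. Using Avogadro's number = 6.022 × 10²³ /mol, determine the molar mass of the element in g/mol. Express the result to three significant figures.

A BCC cell has Z = 2 atoms; a = 3.290 × 10^-8 cm.
M = ρ·N_A·a³/Z = 16.9 × 6.022 × 10²³ × 3.561 × 10^-23 / 2 = 181 g/mol.

181 g/mol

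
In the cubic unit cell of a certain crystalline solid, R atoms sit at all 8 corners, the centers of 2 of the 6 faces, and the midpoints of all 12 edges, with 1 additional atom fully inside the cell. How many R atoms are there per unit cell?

6

Corner atoms are shared by 8 cells (1/8 each), face atoms by 2 (1/2 each), edge atoms by 4 (1/4 each), interior atoms are unshared.
Net atoms = 8 × 1/8 + 2 × 1/2 + 12 × 1/4 + 1 = 1 + 1 + 3 + 1 = 6.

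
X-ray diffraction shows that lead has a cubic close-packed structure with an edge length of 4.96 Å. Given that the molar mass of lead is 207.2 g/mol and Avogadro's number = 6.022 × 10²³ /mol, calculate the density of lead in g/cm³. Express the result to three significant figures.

11.3 g/cm³

An FCC unit cell contains Z = 4 atoms.
Cell volume: a³ = (4.96 Å)³ = (4.960 × 10^-8 cm)³ = 1.220 × 10^-22 cm³.
ρ = Z·M/(N_A·a³) = 4 × 207.2 / (6.022 × 10²³ × 1.220 × 10^-22) = 11.28 g/cm³.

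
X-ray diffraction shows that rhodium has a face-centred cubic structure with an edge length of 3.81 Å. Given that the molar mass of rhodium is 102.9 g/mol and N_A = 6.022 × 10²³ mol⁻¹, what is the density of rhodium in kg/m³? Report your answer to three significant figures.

An FCC unit cell contains Z = 4 atoms.
Cell volume: a³ = (3.81 Å)³ = (3.810 × 10^-8 cm)³ = 5.531 × 10^-23 cm³.
ρ = Z·M/(N_A·a³) = 4 × 102.9 / (6.022 × 10²³ × 5.531 × 10^-23) = 12.36 g/cm³ = 12400 kg/m³.

12400 kg/m³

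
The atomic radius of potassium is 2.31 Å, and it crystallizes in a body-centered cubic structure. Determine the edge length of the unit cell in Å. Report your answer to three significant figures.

5.33 Å

In a BCC lattice, atoms touch along the body diagonal, so √3·a = 4r.
a = 4r/√3 = 4 × 2.31 / 1.7321 = 5.33 Å.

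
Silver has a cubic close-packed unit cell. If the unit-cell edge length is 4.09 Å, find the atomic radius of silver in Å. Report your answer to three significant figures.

1.45 Å

In an FCC lattice, atoms touch along the face diagonal, so √2·a = 4r.
r = √2·a/4 = 1.4142 × 4.09 / 4 = 1.45 Å.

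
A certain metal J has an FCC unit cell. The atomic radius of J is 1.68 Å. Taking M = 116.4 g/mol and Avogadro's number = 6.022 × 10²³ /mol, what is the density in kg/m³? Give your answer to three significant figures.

In an FCC lattice, atoms touch along the face diagonal, so √2·a = 4r, giving a = 4.752 Å = 4.752 × 10^-8 cm.
With Z = 4, ρ = Z·M/(N_A·a³) = 4 × 116.4 / (6.022 × 10²³ × 1.073 × 10^-22) = 7.206 g/cm³ = 7210 kg/m³.

7210 kg/m³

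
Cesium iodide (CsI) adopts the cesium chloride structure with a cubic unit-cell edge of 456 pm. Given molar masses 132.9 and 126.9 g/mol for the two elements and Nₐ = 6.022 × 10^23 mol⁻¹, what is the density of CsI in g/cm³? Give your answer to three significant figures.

4.55 g/cm³

The cesium chloride structure contains Z = 1 formula unit per cell; M(CsI) = 132.9 + 126.9 = 259.8 g/mol.
a³ = (4.560 × 10^-8 cm)³ = 9.482 × 10^-23 cm³.
ρ = 1 × 259.8 / (6.022 × 10²³ × 9.482 × 10^-23) = 4.550 g/cm³.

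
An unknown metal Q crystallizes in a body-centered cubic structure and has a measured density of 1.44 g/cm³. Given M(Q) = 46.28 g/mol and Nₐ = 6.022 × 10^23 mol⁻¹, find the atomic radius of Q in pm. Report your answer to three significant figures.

205 pm

For a BCC cell (Z = 2), a³ = Z·M/(N_A·ρ) = 2 × 46.28 / (6.022 × 10²³ × 1.440) = 1.067 × 10^-22 cm³, so a = 4.744 × 10^-8 cm = 474.4 pm.
Atoms touch along the body diagonal, so √3·a = 4r, so r = 0.4330 × a = 205 pm.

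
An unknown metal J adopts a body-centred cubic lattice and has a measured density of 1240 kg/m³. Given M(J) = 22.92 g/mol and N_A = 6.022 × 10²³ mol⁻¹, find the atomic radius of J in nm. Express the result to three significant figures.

0.171 nm

For a BCC cell (Z = 2), a³ = Z·M/(N_A·ρ) = 2 × 22.92 / (6.022 × 10²³ × 1.240) = 6.139 × 10^-23 cm³, so a = 3.945 × 10^-8 cm = 0.3945 nm.
Atoms touch along the body diagonal, so √3·a = 4r, so r = 0.4330 × a = 0.171 nm.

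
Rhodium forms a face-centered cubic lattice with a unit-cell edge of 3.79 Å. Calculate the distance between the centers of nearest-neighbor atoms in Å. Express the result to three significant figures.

In an FCC structure, atoms touch along the face diagonal, so √2·a = 4r; the nearest-neighbor distance equals 2r = 0.7071·a.
d = 0.7071 × 3.79 = 2.68 Å.

2.68 Å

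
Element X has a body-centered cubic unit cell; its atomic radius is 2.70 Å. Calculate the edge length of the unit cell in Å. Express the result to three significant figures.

In a BCC lattice, atoms touch along the body diagonal, so √3·a = 4r.
a = 4r/√3 = 4 × 2.70 / 1.7321 = 6.24 Å.

6.24 Å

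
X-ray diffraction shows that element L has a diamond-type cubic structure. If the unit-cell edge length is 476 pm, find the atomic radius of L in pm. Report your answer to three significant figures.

In a diamond cubic lattice, nearest neighbors lie along the body diagonal with √3·a = 8r.
r = √3·a/8 = 1.7321 × 476 / 8 = 103 pm.

103 pm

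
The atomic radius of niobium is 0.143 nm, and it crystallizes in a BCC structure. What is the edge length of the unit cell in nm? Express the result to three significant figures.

In a BCC lattice, atoms touch along the body diagonal, so √3·a = 4r.
a = 4r/√3 = 4 × 0.143 / 1.7321 = 0.330 nm.

0.330 nm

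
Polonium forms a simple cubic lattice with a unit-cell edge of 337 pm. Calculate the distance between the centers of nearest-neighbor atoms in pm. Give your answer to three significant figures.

337 pm

In a simple cubic structure, atoms touch along the cell edge, so a = 2r; the nearest-neighbor distance equals 2r = 1.000·a.
d = 1.000 × 337 = 337 pm.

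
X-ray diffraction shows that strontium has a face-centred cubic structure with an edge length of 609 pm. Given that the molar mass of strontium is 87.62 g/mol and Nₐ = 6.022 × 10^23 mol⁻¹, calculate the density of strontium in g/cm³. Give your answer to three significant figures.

An FCC unit cell contains Z = 4 atoms.
Cell volume: a³ = (609 pm)³ = (6.090 × 10^-8 cm)³ = 2.259 × 10^-22 cm³.
ρ = Z·M/(N_A·a³) = 4 × 87.62 / (6.022 × 10²³ × 2.259 × 10^-22) = 2.577 g/cm³.

2.58 g/cm³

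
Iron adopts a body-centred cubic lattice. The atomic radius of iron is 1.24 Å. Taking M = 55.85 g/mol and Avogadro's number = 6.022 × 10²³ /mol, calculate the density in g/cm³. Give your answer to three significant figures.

In a BCC lattice, atoms touch along the body diagonal, so √3·a = 4r, giving a = 2.864 Å = 2.864 × 10^-8 cm.
With Z = 2, ρ = Z·M/(N_A·a³) = 2 × 55.85 / (6.022 × 10²³ × 2.348 × 10^-23) = 7.899 g/cm³.

7.90 g/cm³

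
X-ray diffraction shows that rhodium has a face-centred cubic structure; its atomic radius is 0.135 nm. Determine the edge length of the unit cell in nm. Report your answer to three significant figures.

In an FCC lattice, atoms touch along the face diagonal, so √2·a = 4r.
a = 4r/√2 = 4 × 0.135 / 1.4142 = 0.382 nm.

0.382 nm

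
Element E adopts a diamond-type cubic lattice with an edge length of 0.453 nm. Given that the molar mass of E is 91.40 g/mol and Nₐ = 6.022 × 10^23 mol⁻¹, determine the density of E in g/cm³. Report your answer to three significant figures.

A diamond cubic unit cell contains Z = 8 atoms.
Cell volume: a³ = (0.453 nm)³ = (4.530 × 10^-8 cm)³ = 9.296 × 10^-23 cm³.
ρ = Z·M/(N_A·a³) = 8 × 91.40 / (6.022 × 10²³ × 9.296 × 10^-23) = 13.06 g/cm³.

13.1 g/cm³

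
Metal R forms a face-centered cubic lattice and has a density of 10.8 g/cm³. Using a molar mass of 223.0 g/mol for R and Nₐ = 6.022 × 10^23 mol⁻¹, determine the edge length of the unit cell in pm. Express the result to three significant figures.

516 pm

With Z = 4 atoms per FCC cell, a³ = Z·M/(N_A·ρ) = 4 × 223.0 / (6.022 × 10²³ × 10.80 g/cm³) = 1.372 × 10^-22 cm³.
a = (1.372 × 10^-22)^(1/3) = 5.157 × 10^-8 cm = 516 pm.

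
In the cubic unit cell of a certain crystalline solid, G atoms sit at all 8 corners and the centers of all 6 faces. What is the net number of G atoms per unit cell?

4

Corner atoms are shared by 8 cells (1/8 each), face atoms by 2 (1/2 each).
Net atoms = 8 × 1/8 + 6 × 1/2 = 1 + 3 = 4.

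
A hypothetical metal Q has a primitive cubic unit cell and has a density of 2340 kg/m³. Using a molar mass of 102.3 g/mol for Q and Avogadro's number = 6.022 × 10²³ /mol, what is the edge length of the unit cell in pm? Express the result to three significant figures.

With Z = 1 atom per simple cubic cell, a³ = Z·M/(N_A·ρ) = 1 × 102.3 / (6.022 × 10²³ × 2.340 g/cm³) = 7.260 × 10^-23 cm³.
a = (7.260 × 10^-23)^(1/3) = 4.172 × 10^-8 cm = 417 pm.

417 pm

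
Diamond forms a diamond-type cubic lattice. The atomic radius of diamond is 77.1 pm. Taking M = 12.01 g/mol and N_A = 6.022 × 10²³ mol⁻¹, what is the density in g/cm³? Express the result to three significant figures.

3.53 g/cm³

In a diamond cubic lattice, nearest neighbors lie along the body diagonal with √3·a = 8r, giving a = 356.1 pm = 3.561 × 10^-8 cm.
With Z = 8, ρ = Z·M/(N_A·a³) = 8 × 12.01 / (6.022 × 10²³ × 4.516 × 10^-23) = 3.533 g/cm³.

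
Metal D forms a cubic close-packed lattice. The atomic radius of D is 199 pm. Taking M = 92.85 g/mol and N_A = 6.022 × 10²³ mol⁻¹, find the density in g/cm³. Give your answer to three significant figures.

3.46 g/cm³

In an FCC lattice, atoms touch along the face diagonal, so √2·a = 4r, giving a = 562.9 pm = 5.629 × 10^-8 cm.
With Z = 4, ρ = Z·M/(N_A·a³) = 4 × 92.85 / (6.022 × 10²³ × 1.783 × 10^-22) = 3.459 g/cm³.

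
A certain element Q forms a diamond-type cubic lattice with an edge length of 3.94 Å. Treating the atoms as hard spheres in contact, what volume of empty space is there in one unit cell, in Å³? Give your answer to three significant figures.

In a diamond cubic lattice nearest neighbors lie along the body diagonal with √3·a = 8r, so r = 0.2165a = 0.8530 Å.
V_cell = a³ = 61.16 Å³; V_atoms = 8 × (4/3)πr³ = 20.80 Å³.
Empty space = 61.16 − 20.80 = 40.4 Å³.

40.4 Å³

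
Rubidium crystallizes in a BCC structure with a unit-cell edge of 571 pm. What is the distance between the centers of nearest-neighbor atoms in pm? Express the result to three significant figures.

In a BCC structure, atoms touch along the body diagonal, so √3·a = 4r; the nearest-neighbor distance equals 2r = 0.8660·a.
d = 0.8660 × 571 = 495 pm.

495 pm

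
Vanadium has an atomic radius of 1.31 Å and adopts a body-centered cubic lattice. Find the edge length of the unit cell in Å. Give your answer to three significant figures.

In a BCC lattice, atoms touch along the body diagonal, so √3·a = 4r.
a = 4r/√3 = 4 × 1.31 / 1.7321 = 3.03 Å.

3.03 Å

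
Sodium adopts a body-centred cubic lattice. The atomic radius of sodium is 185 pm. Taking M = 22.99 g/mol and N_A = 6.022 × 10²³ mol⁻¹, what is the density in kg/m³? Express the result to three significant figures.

979 kg/m³

In a BCC lattice, atoms touch along the body diagonal, so √3·a = 4r, giving a = 427.2 pm = 4.272 × 10^-8 cm.
With Z = 2, ρ = Z·M/(N_A·a³) = 2 × 22.99 / (6.022 × 10²³ × 7.799 × 10^-23) = 0.9791 g/cm³ = 979 kg/m³.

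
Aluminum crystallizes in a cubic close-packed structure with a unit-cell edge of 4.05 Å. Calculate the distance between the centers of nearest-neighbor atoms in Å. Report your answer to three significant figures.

In an FCC structure, atoms touch along the face diagonal, so √2·a = 4r; the nearest-neighbor distance equals 2r = 0.7071·a.
d = 0.7071 × 4.05 = 2.86 Å.

2.86 Å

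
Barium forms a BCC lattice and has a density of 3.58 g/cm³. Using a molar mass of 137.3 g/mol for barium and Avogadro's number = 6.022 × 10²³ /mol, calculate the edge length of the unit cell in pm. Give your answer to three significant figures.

503 pm

With Z = 2 atoms per BCC cell, a³ = Z·M/(N_A·ρ) = 2 × 137.3 / (6.022 × 10²³ × 3.580 g/cm³) = 1.274 × 10^-22 cm³.
a = (1.274 × 10^-22)^(1/3) = 5.031 × 10^-8 cm = 503 pm.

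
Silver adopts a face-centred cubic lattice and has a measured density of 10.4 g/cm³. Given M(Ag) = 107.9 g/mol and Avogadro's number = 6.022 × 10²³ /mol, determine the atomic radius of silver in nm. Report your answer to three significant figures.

0.145 nm

For an FCC cell (Z = 4), a³ = Z·M/(N_A·ρ) = 4 × 107.9 / (6.022 × 10²³ × 10.40) = 6.891 × 10^-23 cm³, so a = 4.100 × 10^-8 cm = 0.4100 nm.
Atoms touch along the face diagonal, so √2·a = 4r, so r = 0.3536 × a = 0.145 nm.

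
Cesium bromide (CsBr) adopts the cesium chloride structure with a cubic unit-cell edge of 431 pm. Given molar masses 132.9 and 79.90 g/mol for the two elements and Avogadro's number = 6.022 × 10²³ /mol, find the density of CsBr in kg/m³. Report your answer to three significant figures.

4410 kg/m³

The cesium chloride structure contains Z = 1 formula unit per cell; M(CsBr) = 132.9 + 79.90 = 212.8 g/mol.
a³ = (4.310 × 10^-8 cm)³ = 8.006 × 10^-23 cm³.
ρ = 1 × 212.8 / (6.022 × 10²³ × 8.006 × 10^-23) = 4.414 g/cm³ = 4410 kg/m³.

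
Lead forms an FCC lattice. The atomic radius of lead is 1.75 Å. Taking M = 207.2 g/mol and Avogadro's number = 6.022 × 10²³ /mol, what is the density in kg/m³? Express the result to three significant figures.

In an FCC lattice, atoms touch along the face diagonal, so √2·a = 4r, giving a = 4.950 Å = 4.950 × 10^-8 cm.
With Z = 4, ρ = Z·M/(N_A·a³) = 4 × 207.2 / (6.022 × 10²³ × 1.213 × 10^-22) = 11.35 g/cm³ = 11300 kg/m³.

11300 kg/m³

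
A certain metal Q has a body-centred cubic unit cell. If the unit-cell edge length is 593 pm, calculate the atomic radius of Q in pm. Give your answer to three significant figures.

In a BCC lattice, atoms touch along the body diagonal, so √3·a = 4r.
r = √3·a/4 = 1.7321 × 593 / 4 = 257 pm.

257 pm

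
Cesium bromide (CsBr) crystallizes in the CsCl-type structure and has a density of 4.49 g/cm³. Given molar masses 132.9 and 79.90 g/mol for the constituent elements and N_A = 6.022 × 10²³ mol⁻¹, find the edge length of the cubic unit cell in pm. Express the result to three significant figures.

429 pm

M(CsBr) = 212.8 g/mol; Z = 1 formula unit per cell.
a³ = Z·M/(N_A·ρ) = 1 × 212.8 / (6.022 × 10²³ × 4.49) = 7.870 × 10^-23 cm³, so a = 4.285 × 10^-8 cm = 429 pm.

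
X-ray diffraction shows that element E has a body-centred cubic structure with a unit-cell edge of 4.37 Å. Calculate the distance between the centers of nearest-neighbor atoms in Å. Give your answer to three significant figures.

3.78 Å

In a BCC structure, atoms touch along the body diagonal, so √3·a = 4r; the nearest-neighbor distance equals 2r = 0.8660·a.
d = 0.8660 × 4.37 = 3.78 Å.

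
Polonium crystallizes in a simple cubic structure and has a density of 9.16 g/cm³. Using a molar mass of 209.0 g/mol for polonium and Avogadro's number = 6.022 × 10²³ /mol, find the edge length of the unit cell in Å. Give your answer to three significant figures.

With Z = 1 atom per simple cubic cell, a³ = Z·M/(N_A·ρ) = 1 × 209.0 / (6.022 × 10²³ × 9.160 g/cm³) = 3.789 × 10^-23 cm³.
a = (3.789 × 10^-23)^(1/3) = 3.359 × 10^-8 cm = 3.36 Å.

3.36 Å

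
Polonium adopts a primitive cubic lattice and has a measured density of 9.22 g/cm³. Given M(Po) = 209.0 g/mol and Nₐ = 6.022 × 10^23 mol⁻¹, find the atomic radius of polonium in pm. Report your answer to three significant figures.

For a simple cubic cell (Z = 1), a³ = Z·M/(N_A·ρ) = 1 × 209.0 / (6.022 × 10²³ × 9.220) = 3.764 × 10^-23 cm³, so a = 3.351 × 10^-8 cm = 335.1 pm.
Atoms touch along the cell edge, so a = 2r, so r = 0.5000 × a = 168 pm.

168 pm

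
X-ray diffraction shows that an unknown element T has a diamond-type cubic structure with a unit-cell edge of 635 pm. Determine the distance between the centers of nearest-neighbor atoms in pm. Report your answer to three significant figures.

In a diamond cubic structure, nearest neighbors lie along the body diagonal with √3·a = 8r; the nearest-neighbor distance equals 2r = 0.4330·a.
d = 0.4330 × 635 = 275 pm.

275 pm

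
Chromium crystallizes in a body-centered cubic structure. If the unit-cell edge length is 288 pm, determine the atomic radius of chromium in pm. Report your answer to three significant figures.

125 pm

In a BCC lattice, atoms touch along the body diagonal, so √3·a = 4r.
r = √3·a/4 = 1.7321 × 288 / 4 = 125 pm.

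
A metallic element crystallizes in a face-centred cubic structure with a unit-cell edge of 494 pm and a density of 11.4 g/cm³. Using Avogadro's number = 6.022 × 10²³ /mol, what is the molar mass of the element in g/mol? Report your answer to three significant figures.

An FCC cell has Z = 4 atoms; a = 4.940 × 10^-8 cm.
M = ρ·N_A·a³/Z = 11.4 × 6.022 × 10²³ × 1.206 × 10^-22 / 4 = 207 g/mol.

207 g/mol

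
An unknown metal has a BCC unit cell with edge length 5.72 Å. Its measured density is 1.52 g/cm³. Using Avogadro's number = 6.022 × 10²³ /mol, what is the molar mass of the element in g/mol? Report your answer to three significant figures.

A BCC cell has Z = 2 atoms; a = 5.720 × 10^-8 cm.
M = ρ·N_A·a³/Z = 1.52 × 6.022 × 10²³ × 1.871 × 10^-22 / 2 = 85.7 g/mol.

85.7 g/mol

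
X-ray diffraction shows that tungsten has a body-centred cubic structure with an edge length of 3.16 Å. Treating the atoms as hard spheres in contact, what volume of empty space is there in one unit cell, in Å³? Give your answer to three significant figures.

10.1 Å³

In a BCC lattice atoms touch along the body diagonal, so √3·a = 4r, so r = 0.4330a = 1.368 Å.
V_cell = a³ = 31.55 Å³; V_atoms = 2 × (4/3)πr³ = 21.46 Å³.
Empty space = 31.55 − 21.46 = 10.1 Å³.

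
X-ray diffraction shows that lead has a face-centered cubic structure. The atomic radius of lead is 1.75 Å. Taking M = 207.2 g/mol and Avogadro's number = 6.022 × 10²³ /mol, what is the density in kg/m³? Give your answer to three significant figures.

11300 kg/m³

In an FCC lattice, atoms touch along the face diagonal, so √2·a = 4r, giving a = 4.950 Å = 4.950 × 10^-8 cm.
With Z = 4, ρ = Z·M/(N_A·a³) = 4 × 207.2 / (6.022 × 10²³ × 1.213 × 10^-22) = 11.35 g/cm³ = 11300 kg/m³.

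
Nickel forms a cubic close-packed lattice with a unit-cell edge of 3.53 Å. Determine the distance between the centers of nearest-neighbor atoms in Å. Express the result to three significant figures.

2.50 Å

In an FCC structure, atoms touch along the face diagonal, so √2·a = 4r; the nearest-neighbor distance equals 2r = 0.7071·a.
d = 0.7071 × 3.53 = 2.50 Å.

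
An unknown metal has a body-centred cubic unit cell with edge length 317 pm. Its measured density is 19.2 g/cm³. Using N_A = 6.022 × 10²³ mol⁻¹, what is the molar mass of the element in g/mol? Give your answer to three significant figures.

A BCC cell has Z = 2 atoms; a = 3.170 × 10^-8 cm.
M = ρ·N_A·a³/Z = 19.2 × 6.022 × 10²³ × 3.186 × 10^-23 / 2 = 184 g/mol.

184 g/mol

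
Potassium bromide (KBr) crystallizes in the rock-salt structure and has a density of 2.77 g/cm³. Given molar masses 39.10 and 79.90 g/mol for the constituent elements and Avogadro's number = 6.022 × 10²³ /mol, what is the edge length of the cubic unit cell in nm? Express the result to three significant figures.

0.658 nm

M(KBr) = 119.0 g/mol; Z = 4 formula units per cell.
a³ = Z·M/(N_A·ρ) = 4 × 119.0 / (6.022 × 10²³ × 2.77) = 2.854 × 10^-22 cm³, so a = 6.584 × 10^-8 cm = 0.658 nm.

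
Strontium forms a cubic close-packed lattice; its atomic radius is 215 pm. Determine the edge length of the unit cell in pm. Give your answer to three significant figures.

In an FCC lattice, atoms touch along the face diagonal, so √2·a = 4r.
a = 4r/√2 = 4 × 215 / 1.4142 = 608 pm.

608 pm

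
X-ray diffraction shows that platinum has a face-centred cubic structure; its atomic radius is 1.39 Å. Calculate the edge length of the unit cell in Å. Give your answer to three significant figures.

3.93 Å

In an FCC lattice, atoms touch along the face diagonal, so √2·a = 4r.
a = 4r/√2 = 4 × 1.39 / 1.4142 = 3.93 Å.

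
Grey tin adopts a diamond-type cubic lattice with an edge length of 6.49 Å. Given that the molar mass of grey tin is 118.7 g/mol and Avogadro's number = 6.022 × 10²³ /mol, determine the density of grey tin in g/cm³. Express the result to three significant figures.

A diamond cubic unit cell contains Z = 8 atoms.
Cell volume: a³ = (6.49 Å)³ = (6.490 × 10^-8 cm)³ = 2.734 × 10^-22 cm³.
ρ = Z·M/(N_A·a³) = 8 × 118.7 / (6.022 × 10²³ × 2.734 × 10^-22) = 5.769 g/cm³.

5.77 g/cm³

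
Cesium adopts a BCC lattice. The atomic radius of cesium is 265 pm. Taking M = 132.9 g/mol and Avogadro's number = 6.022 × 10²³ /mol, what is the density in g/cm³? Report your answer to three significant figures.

In a BCC lattice, atoms touch along the body diagonal, so √3·a = 4r, giving a = 612.0 pm = 6.120 × 10^-8 cm.
With Z = 2, ρ = Z·M/(N_A·a³) = 2 × 132.9 / (6.022 × 10²³ × 2.292 × 10^-22) = 1.926 g/cm³.

1.93 g/cm³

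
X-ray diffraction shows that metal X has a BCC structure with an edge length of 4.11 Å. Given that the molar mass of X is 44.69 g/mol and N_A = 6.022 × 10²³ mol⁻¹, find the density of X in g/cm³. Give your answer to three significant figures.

2.14 g/cm³

A BCC unit cell contains Z = 2 atoms.
Cell volume: a³ = (4.11 Å)³ = (4.110 × 10^-8 cm)³ = 6.943 × 10^-23 cm³.
ρ = Z·M/(N_A·a³) = 2 × 44.69 / (6.022 × 10²³ × 6.943 × 10^-23) = 2.138 g/cm³.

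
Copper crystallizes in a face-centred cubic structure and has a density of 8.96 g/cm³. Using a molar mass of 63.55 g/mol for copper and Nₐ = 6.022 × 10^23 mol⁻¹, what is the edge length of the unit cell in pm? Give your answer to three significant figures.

With Z = 4 atoms per FCC cell, a³ = Z·M/(N_A·ρ) = 4 × 63.55 / (6.022 × 10²³ × 8.960 g/cm³) = 4.711 × 10^-23 cm³.
a = (4.711 × 10^-23)^(1/3) = 3.612 × 10^-8 cm = 361 pm.

361 pm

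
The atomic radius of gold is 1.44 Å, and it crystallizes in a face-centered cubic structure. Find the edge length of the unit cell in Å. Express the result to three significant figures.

4.07 Å

In an FCC lattice, atoms touch along the face diagonal, so √2·a = 4r.
a = 4r/√2 = 4 × 1.44 / 1.4142 = 4.07 Å.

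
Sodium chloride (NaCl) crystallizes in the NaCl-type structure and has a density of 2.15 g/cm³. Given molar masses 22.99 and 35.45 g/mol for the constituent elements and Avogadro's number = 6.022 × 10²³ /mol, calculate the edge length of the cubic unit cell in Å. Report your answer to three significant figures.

M(NaCl) = 58.44 g/mol; Z = 4 formula units per cell.
a³ = Z·M/(N_A·ρ) = 4 × 58.44 / (6.022 × 10²³ × 2.15) = 1.805 × 10^-22 cm³, so a = 5.652 × 10^-8 cm = 5.65 Å.

5.65 Å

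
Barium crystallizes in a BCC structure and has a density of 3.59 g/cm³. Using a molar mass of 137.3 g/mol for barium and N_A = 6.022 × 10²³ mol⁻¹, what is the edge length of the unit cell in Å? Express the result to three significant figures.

With Z = 2 atoms per BCC cell, a³ = Z·M/(N_A·ρ) = 2 × 137.3 / (6.022 × 10²³ × 3.590 g/cm³) = 1.270 × 10^-22 cm³.
a = (1.270 × 10^-22)^(1/3) = 5.027 × 10^-8 cm = 5.03 Å.

5.03 Å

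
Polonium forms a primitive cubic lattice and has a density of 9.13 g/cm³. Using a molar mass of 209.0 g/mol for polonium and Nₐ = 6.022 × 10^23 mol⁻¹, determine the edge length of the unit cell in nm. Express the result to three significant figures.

0.336 nm

With Z = 1 atom per simple cubic cell, a³ = Z·M/(N_A·ρ) = 1 × 209.0 / (6.022 × 10²³ × 9.130 g/cm³) = 3.801 × 10^-23 cm³.
a = (3.801 × 10^-23)^(1/3) = 3.362 × 10^-8 cm = 0.336 nm.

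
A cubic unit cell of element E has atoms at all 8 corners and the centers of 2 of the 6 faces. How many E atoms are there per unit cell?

Corner atoms are shared by 8 cells (1/8 each), face atoms by 2 (1/2 each).
Net atoms = 8 × 1/8 + 2 × 1/2 = 1 + 1 = 2.

2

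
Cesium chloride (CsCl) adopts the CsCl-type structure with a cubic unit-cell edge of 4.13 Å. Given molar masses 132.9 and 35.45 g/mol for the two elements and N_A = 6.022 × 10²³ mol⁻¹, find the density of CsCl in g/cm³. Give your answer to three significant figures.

The CsCl-type structure contains Z = 1 formula unit per cell; M(CsCl) = 132.9 + 35.45 = 168.35 g/mol.
a³ = (4.130 × 10^-8 cm)³ = 7.044 × 10^-23 cm³.
ρ = 1 × 168.35 / (6.022 × 10²³ × 7.044 × 10^-23) = 3.968 g/cm³.

3.97 g/cm³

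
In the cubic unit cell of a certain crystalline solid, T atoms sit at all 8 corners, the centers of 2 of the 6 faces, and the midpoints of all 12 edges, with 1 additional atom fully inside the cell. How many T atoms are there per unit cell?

Corner atoms are shared by 8 cells (1/8 each), face atoms by 2 (1/2 each), edge atoms by 4 (1/4 each), interior atoms are unshared.
Net atoms = 8 × 1/8 + 2 × 1/2 + 12 × 1/4 + 1 = 1 + 1 + 3 + 1 = 6.

6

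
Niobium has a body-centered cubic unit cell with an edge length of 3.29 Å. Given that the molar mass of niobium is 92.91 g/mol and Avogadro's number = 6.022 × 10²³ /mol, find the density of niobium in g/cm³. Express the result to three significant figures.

8.66 g/cm³

A BCC unit cell contains Z = 2 atoms.
Cell volume: a³ = (3.29 Å)³ = (3.290 × 10^-8 cm)³ = 3.561 × 10^-23 cm³.
ρ = Z·M/(N_A·a³) = 2 × 92.91 / (6.022 × 10²³ × 3.561 × 10^-23) = 8.665 g/cm³.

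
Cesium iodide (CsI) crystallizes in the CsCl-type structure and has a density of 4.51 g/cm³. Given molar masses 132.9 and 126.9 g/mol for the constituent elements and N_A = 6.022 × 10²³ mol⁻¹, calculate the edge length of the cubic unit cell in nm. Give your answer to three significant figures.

M(CsI) = 259.8 g/mol; Z = 1 formula unit per cell.
a³ = Z·M/(N_A·ρ) = 1 × 259.8 / (6.022 × 10²³ × 4.51) = 9.566 × 10^-23 cm³, so a = 4.573 × 10^-8 cm = 0.457 nm.

0.457 nm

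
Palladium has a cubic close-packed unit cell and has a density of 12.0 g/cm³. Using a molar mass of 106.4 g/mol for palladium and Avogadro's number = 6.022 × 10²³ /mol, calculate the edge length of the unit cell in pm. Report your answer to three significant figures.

389 pm

With Z = 4 atoms per FCC cell, a³ = Z·M/(N_A·ρ) = 4 × 106.4 / (6.022 × 10²³ × 12.00 g/cm³) = 5.890 × 10^-23 cm³.
a = (5.890 × 10^-23)^(1/3) = 3.891 × 10^-8 cm = 389 pm.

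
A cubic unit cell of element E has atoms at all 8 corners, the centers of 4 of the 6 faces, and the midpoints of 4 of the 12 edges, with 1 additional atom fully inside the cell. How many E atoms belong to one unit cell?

5

Corner atoms are shared by 8 cells (1/8 each), face atoms by 2 (1/2 each), edge atoms by 4 (1/4 each), interior atoms are unshared.
Net atoms = 8 × 1/8 + 4 × 1/2 + 4 × 1/4 + 1 = 1 + 2 + 1 + 1 = 5.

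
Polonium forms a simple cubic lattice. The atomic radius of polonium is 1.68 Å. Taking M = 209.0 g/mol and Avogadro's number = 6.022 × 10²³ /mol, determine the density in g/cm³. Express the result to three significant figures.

9.15 g/cm³

In a simple cubic lattice, atoms touch along the cell edge, so a = 2r, giving a = 3.360 Å = 3.360 × 10^-8 cm.
With Z = 1, ρ = Z·M/(N_A·a³) = 1 × 209.0 / (6.022 × 10²³ × 3.793 × 10^-23) = 9.149 g/cm³.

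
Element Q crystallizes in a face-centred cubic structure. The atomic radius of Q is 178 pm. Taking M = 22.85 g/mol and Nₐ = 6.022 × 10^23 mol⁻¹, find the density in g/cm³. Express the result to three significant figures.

1.19 g/cm³

In an FCC lattice, atoms touch along the face diagonal, so √2·a = 4r, giving a = 503.5 pm = 5.035 × 10^-8 cm.
With Z = 4, ρ = Z·M/(N_A·a³) = 4 × 22.85 / (6.022 × 10²³ × 1.276 × 10^-22) = 1.189 g/cm³.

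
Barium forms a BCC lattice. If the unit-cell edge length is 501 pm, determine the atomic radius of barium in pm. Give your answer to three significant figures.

217 pm

In a BCC lattice, atoms touch along the body diagonal, so √3·a = 4r.
r = √3·a/4 = 1.7321 × 501 / 4 = 217 pm.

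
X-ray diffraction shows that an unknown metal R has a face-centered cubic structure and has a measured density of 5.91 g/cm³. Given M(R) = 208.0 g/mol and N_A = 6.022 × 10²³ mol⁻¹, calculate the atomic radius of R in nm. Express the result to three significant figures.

For an FCC cell (Z = 4), a³ = Z·M/(N_A·ρ) = 4 × 208.0 / (6.022 × 10²³ × 5.910) = 2.338 × 10^-22 cm³, so a = 6.160 × 10^-8 cm = 0.6160 nm.
Atoms touch along the face diagonal, so √2·a = 4r, so r = 0.3536 × a = 0.218 nm.

0.218 nm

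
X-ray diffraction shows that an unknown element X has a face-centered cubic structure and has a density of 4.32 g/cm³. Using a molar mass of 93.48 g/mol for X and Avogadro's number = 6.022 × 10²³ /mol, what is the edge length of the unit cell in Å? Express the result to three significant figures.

With Z = 4 atoms per FCC cell, a³ = Z·M/(N_A·ρ) = 4 × 93.48 / (6.022 × 10²³ × 4.320 g/cm³) = 1.437 × 10^-22 cm³.
a = (1.437 × 10^-22)^(1/3) = 5.238 × 10^-8 cm = 5.24 Å.

5.24 Å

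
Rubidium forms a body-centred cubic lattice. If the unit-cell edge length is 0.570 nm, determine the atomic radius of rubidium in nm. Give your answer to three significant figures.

In a BCC lattice, atoms touch along the body diagonal, so √3·a = 4r.
r = √3·a/4 = 1.7321 × 0.570 / 4 = 0.247 nm.

0.247 nm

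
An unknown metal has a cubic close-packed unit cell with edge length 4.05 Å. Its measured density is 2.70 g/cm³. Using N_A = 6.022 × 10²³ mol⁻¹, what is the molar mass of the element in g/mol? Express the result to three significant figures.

An FCC cell has Z = 4 atoms; a = 4.050 × 10^-8 cm.
M = ρ·N_A·a³/Z = 2.70 × 6.022 × 10²³ × 6.643 × 10^-23 / 4 = 27.0 g/mol.

27.0 g/mol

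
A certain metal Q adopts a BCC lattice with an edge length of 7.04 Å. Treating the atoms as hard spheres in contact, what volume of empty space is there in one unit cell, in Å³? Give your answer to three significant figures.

112 Å³

In a BCC lattice atoms touch along the body diagonal, so √3·a = 4r, so r = 0.4330a = 3.048 Å.
V_cell = a³ = 348.9 Å³; V_atoms = 2 × (4/3)πr³ = 237.3 Å³.
Empty space = 348.9 − 237.3 = 112 Å³.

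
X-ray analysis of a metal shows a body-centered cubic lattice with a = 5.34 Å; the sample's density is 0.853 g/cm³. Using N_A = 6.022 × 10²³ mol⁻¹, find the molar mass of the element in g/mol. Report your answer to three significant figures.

39.1 g/mol

A BCC cell has Z = 2 atoms; a = 5.340 × 10^-8 cm.
M = ρ·N_A·a³/Z = 0.853 × 6.022 × 10²³ × 1.523 × 10^-22 / 2 = 39.1 g/mol.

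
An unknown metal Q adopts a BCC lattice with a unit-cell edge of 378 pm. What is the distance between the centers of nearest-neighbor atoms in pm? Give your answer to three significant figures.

In a BCC structure, atoms touch along the body diagonal, so √3·a = 4r; the nearest-neighbor distance equals 2r = 0.8660·a.
d = 0.8660 × 378 = 327 pm.

327 pm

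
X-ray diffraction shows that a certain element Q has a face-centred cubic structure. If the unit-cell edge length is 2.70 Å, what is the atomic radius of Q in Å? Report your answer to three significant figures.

In an FCC lattice, atoms touch along the face diagonal, so √2·a = 4r.
r = √2·a/4 = 1.4142 × 2.70 / 4 = 0.955 Å.

0.955 Å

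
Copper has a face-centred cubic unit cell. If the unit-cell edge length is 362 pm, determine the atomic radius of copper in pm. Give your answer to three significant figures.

In an FCC lattice, atoms touch along the face diagonal, so √2·a = 4r.
r = √2·a/4 = 1.4142 × 362 / 4 = 128 pm.

128 pm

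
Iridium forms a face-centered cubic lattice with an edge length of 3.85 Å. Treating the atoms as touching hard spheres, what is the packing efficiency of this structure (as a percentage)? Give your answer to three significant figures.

74.0%

In an FCC lattice atoms touch along the face diagonal, so √2·a = 4r, so r = 0.3536a = 1.361 Å.
Packing fraction = Z·(4/3)πr³ / a³ = 4 × (4/3)π × (1.361)³ / (3.85)³ = 0.7405 = 74.0%.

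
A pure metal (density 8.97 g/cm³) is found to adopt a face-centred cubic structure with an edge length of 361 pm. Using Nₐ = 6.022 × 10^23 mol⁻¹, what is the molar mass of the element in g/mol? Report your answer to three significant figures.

63.5 g/mol

An FCC cell has Z = 4 atoms; a = 3.610 × 10^-8 cm.
M = ρ·N_A·a³/Z = 8.97 × 6.022 × 10²³ × 4.705 × 10^-23 / 4 = 63.5 g/mol.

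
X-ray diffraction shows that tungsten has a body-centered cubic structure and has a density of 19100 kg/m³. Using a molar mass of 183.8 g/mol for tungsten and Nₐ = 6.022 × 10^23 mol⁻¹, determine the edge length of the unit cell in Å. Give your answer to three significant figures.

3.17 Å

With Z = 2 atoms per BCC cell, a³ = Z·M/(N_A·ρ) = 2 × 183.8 / (6.022 × 10²³ × 19.10 g/cm³) = 3.196 × 10^-23 cm³.
a = (3.196 × 10^-23)^(1/3) = 3.173 × 10^-8 cm = 3.17 Å.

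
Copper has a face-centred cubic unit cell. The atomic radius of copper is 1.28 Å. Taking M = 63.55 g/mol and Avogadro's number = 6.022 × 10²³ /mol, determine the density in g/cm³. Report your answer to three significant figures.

In an FCC lattice, atoms touch along the face diagonal, so √2·a = 4r, giving a = 3.620 Å = 3.620 × 10^-8 cm.
With Z = 4, ρ = Z·M/(N_A·a³) = 4 × 63.55 / (6.022 × 10²³ × 4.745 × 10^-23) = 8.895 g/cm³.

8.90 g/cm³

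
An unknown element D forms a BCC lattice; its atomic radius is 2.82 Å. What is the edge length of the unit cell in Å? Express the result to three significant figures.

6.51 Å

In a BCC lattice, atoms touch along the body diagonal, so √3·a = 4r.
a = 4r/√3 = 4 × 2.82 / 1.7321 = 6.51 Å.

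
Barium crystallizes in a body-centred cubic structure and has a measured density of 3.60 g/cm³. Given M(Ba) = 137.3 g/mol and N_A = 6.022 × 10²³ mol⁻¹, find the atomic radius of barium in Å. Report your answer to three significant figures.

2.17 Å

For a BCC cell (Z = 2), a³ = Z·M/(N_A·ρ) = 2 × 137.3 / (6.022 × 10²³ × 3.600) = 1.267 × 10^-22 cm³, so a = 5.022 × 10^-8 cm = 5.022 Å.
Atoms touch along the body diagonal, so √3·a = 4r, so r = 0.4330 × a = 2.17 Å.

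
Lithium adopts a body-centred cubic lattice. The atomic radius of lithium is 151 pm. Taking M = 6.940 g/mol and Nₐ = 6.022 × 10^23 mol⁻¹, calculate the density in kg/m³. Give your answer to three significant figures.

544 kg/m³

In a BCC lattice, atoms touch along the body diagonal, so √3·a = 4r, giving a = 348.7 pm = 3.487 × 10^-8 cm.
With Z = 2, ρ = Z·M/(N_A·a³) = 2 × 6.940 / (6.022 × 10²³ × 4.241 × 10^-23) = 0.5435 g/cm³ = 544 kg/m³.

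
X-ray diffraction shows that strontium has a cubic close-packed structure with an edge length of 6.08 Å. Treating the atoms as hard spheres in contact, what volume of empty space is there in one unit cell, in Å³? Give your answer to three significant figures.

58.3 Å³

In an FCC lattice atoms touch along the face diagonal, so √2·a = 4r, so r = 0.3536a = 2.150 Å.
V_cell = a³ = 224.8 Å³; V_atoms = 4 × (4/3)πr³ = 166.4 Å³.
Empty space = 224.8 − 166.4 = 58.3 Å³.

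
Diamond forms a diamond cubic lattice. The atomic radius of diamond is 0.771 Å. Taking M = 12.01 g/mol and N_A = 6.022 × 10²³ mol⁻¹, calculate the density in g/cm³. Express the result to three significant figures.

3.53 g/cm³

In a diamond cubic lattice, nearest neighbors lie along the body diagonal with √3·a = 8r, giving a = 3.561 Å = 3.561 × 10^-8 cm.
With Z = 8, ρ = Z·M/(N_A·a³) = 8 × 12.01 / (6.022 × 10²³ × 4.516 × 10^-23) = 3.533 g/cm³.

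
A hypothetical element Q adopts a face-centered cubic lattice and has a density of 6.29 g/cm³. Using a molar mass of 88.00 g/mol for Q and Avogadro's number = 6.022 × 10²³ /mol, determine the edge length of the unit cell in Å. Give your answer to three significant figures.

4.53 Å

With Z = 4 atoms per FCC cell, a³ = Z·M/(N_A·ρ) = 4 × 88.00 / (6.022 × 10²³ × 6.290 g/cm³) = 9.293 × 10^-23 cm³.
a = (9.293 × 10^-23)^(1/3) = 4.530 × 10^-8 cm = 4.53 Å.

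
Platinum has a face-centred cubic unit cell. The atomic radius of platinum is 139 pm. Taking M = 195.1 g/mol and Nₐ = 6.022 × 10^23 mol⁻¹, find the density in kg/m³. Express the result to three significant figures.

21300 kg/m³

In an FCC lattice, atoms touch along the face diagonal, so √2·a = 4r, giving a = 393.2 pm = 3.932 × 10^-8 cm.
With Z = 4, ρ = Z·M/(N_A·a³) = 4 × 195.1 / (6.022 × 10²³ × 6.077 × 10^-23) = 21.33 g/cm³ = 21300 kg/m³.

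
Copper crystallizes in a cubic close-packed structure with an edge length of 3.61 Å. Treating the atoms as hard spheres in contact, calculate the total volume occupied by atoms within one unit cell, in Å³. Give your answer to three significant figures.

In an FCC lattice atoms touch along the face diagonal, so √2·a = 4r, so r = 0.3536a = 1.276 Å.
V_atoms = Z × (4/3)πr³ = 4 × (4/3)π × (1.276)³ = 34.8 Å³.

34.8 Å³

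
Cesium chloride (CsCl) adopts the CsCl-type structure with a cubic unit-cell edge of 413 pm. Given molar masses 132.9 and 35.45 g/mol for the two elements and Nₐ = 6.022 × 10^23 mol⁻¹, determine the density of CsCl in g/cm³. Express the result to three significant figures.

The CsCl-type structure contains Z = 1 formula unit per cell; M(CsCl) = 132.9 + 35.45 = 168.35 g/mol.
a³ = (4.130 × 10^-8 cm)³ = 7.044 × 10^-23 cm³.
ρ = 1 × 168.35 / (6.022 × 10²³ × 7.044 × 10^-23) = 3.968 g/cm³.

3.97 g/cm³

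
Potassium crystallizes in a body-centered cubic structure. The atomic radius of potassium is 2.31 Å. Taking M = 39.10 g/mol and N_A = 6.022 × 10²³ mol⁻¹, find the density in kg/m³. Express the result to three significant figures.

855 kg/m³

In a BCC lattice, atoms touch along the body diagonal, so √3·a = 4r, giving a = 5.335 Å = 5.335 × 10^-8 cm.
With Z = 2, ρ = Z·M/(N_A·a³) = 2 × 39.10 / (6.022 × 10²³ × 1.518 × 10^-22) = 0.8553 g/cm³ = 855 kg/m³.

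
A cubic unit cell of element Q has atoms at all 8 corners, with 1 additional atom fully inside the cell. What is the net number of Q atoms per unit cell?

2

Corner atoms are shared by 8 cells (1/8 each), interior atoms are unshared.
Net atoms = 8 × 1/8 + 1 = 1 + 1 = 2.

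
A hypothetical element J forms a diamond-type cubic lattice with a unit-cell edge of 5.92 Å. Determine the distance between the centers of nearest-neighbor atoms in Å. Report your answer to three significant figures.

In a diamond cubic structure, nearest neighbors lie along the body diagonal with √3·a = 8r; the nearest-neighbor distance equals 2r = 0.4330·a.
d = 0.4330 × 5.92 = 2.56 Å.

2.56 Å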